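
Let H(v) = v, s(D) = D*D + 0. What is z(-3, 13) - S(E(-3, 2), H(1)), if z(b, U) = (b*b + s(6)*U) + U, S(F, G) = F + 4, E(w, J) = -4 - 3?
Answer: 493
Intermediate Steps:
s(D) = D**2 (s(D) = D**2 + 0 = D**2)
E(w, J) = -7
S(F, G) = 4 + F
z(b, U) = b**2 + 37*U (z(b, U) = (b*b + 6**2*U) + U = (b**2 + 36*U) + U = b**2 + 37*U)
z(-3, 13) - S(E(-3, 2), H(1)) = ((-3)**2 + 37*13) - (4 - 7) = (9 + 481) - 1*(-3) = 490 + 3 = 493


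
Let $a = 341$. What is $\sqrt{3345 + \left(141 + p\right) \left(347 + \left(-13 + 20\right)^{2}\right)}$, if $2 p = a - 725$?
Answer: $i \sqrt{16851} \approx 129.81 i$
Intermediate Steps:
$p = -192$ ($p = \frac{341 - 725}{2} = \frac{1}{2} \left(-384\right) = -192$)
$\sqrt{3345 + \left(141 + p\right) \left(347 + \left(-13 + 20\right)^{2}\right)} = \sqrt{3345 + \left(141 - 192\right) \left(347 + \left(-13 + 20\right)^{2}\right)} = \sqrt{3345 - 51 \left(347 + 7^{2}\right)} = \sqrt{3345 - 51 \left(347 + 49\right)} = \sqrt{3345 - 20196} = \sqrt{-16851} = i \sqrt{16851}$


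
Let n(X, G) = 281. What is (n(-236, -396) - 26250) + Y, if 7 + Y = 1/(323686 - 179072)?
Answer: -3756493263/144614 ≈ -25976.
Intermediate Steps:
Y = -1012297/144614 (Y = -7 + 1/(323686 - 179072) = -7 + 1/144614 = -1012297/144614 ≈ -7.0000)
(n(-236, -396) - 26250) + Y = (281 - 26250) - 1012297/144614 = -25969 - 1012297/144614 = -3756493263/144614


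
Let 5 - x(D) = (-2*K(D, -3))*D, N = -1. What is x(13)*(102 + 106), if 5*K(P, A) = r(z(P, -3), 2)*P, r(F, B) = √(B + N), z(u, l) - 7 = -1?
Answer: 75504/5 ≈ 15101.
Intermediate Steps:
z(u, l) = 6 (z(u, l) = 7 - 1 = 6)
r(F, B) = √(-1 + B) (r(F, B) = √(B - 1) = √(-1 + B))
K(P, A) = P/5 (K(P, A) = (√(-1 + 2)*P)/5 = (√1*P)/5 = (1*P)/5 = P/5)
x(D) = 5 + 2*D²/5 (x(D) = 5 - (-2*D/5)*D = 5 - (-2)*D²/5 = 5 + 2*D²/5)
x(13)*(102 + 106) = (5 + (⅖)*13²)*(102 + 106) = (5 + (⅖)*169)*208 = (5 + 338/5)*208 = (363/5)*208 = 75504/5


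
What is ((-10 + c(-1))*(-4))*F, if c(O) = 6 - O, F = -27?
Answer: -324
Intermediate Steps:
((-10 + c(-1))*(-4))*F = ((-10 + (6 - 1*(-1)))*(-4))*(-27) = ((-10 + (6 + 1))*(-4))*(-27) = ((-10 + 7)*(-4))*(-27) = -3*(-4)*(-27) = 12*(-27) = -324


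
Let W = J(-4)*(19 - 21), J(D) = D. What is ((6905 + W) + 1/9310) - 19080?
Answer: -113274769/9310 ≈ -12167.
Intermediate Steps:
W = 8 (W = -4*(19 - 21) = -4*(-2) = 8)
((6905 + W) + 1/9310) - 19080 = ((6905 + 8) + 1/9310) - 19080 = (6913 + 1/9310) - 19080 = 64360031/9310 - 19080 = -113274769/9310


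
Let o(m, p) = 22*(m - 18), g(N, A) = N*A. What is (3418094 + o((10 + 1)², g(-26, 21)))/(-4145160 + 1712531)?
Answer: -3420360/2432629 ≈ -1.4060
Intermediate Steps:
g(N, A) = A*N
o(m, p) = -396 + 22*m (o(m, p) = 22*(-18 + m) = -396 + 22*m)
(3418094 + o((10 + 1)², g(-26, 21)))/(-4145160 + 1712531) = (3418094 + (-396 + 22*(10 + 1)²))/(-4145160 + 1712531) = (3418094 + (-396 + 22*11²))/(-2432629) = (3418094 + (-396 + 22*121))*(-1/2432629) = (3418094 + (-396 + 2662))*(-1/2432629) = (3418094 + 2266)*(-1/2432629) = 3420360*(-1/2432629) = -3420360/2432629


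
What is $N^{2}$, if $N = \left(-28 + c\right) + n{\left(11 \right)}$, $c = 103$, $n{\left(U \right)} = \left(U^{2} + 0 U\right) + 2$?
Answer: $39204$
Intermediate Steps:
$n{\left(U \right)} = 2 + U^{2}$ ($n{\left(U \right)} = \left(U^{2} + 0\right) + 2 = U^{2} + 2 = 2 + U^{2}$)
$N = 198$ ($N = \left(-28 + 103\right) + \left(2 + 11^{2}\right) = 75 + \left(2 + 121\right) = 75 + 123 = 198$)
$N^{2} = 198^{2} = 39204$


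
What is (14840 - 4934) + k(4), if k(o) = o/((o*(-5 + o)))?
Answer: 9905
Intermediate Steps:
k(o) = 1/(-5 + o) (k(o) = o*(1/(o*(-5 + o))) = 1/(-5 + o))
(14840 - 4934) + k(4) = (14840 - 4934) + 1/(-5 + 4) = 9906 + 1/(-1) = 9906 - 1 = 9905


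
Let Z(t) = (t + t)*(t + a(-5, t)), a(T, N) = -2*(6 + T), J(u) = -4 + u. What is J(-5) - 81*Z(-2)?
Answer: -1305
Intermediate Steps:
a(T, N) = -12 - 2*T
Z(t) = 2*t*(-2 + t) (Z(t) = (t + t)*(t + (-12 - 2*(-5))) = (2*t)*(t + (-12 + 10)) = (2*t)*(t - 2) = (2*t)*(-2 + t) = 2*t*(-2 + t))
J(-5) - 81*Z(-2) = (-4 - 5) - 162*(-2)*(-2 - 2) = -9 - 162*(-2)*(-4) = -9 - 81*16 = -9 - 1296 = -1305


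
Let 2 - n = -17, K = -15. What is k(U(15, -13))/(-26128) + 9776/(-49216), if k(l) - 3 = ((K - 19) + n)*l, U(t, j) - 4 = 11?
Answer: -1910167/10046216 ≈ -0.19014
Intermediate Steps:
n = 19 (n = 2 - 1*(-17) = 2 + 17 = 19)
U(t, j) = 15 (U(t, j) = 4 + 11 = 15)
k(l) = 3 - 15*l (k(l) = 3 + ((-15 - 19) + 19)*l = 3 + (-34 + 19)*l = 3 - 15*l)
k(U(15, -13))/(-26128) + 9776/(-49216) = (3 - 15*15)/(-26128) + 9776/(-49216) = (3 - 225)*(-1/26128) + 9776*(-1/49216) = -222*(-1/26128) - 611/3076 = 111/13064 - 611/3076 = -1910167/10046216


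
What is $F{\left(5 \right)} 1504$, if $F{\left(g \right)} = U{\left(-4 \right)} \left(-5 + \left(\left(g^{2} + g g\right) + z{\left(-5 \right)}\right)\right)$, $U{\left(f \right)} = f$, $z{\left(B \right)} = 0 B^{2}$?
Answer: $-270720$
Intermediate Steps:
$z{\left(B \right)} = 0$
$F{\left(g \right)} = 20 - 8 g^{2}$ ($F{\left(g \right)} = - 4 \left(-5 + \left(\left(g^{2} + g g\right) + 0\right)\right) = - 4 \left(-5 + \left(\left(g^{2} + g^{2}\right) + 0\right)\right) = - 4 \left(-5 + \left(2 g^{2} + 0\right)\right) = - 4 \left(-5 + 2 g^{2}\right) = 20 - 8 g^{2}$)
$F{\left(5 \right)} 1504 = \left(20 - 8 \cdot 5^{2}\right) 1504 = \left(20 - 200\right) 1504 = \left(-180\right) 1504 = -270720$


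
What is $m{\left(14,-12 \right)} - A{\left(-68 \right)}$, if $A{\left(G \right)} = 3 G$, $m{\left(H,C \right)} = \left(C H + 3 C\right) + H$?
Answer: $14$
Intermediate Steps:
$m{\left(H,C \right)} = H + 3 C + C H$ ($m{\left(H,C \right)} = \left(3 C + C H\right) + H = H + 3 C + C H$)
$m{\left(14,-12 \right)} - A{\left(-68 \right)} = \left(14 + 3 \left(-12\right) - 168\right) - 3 \left(-68\right) = \left(14 - 36 - 168\right) - -204 = -190 + 204 = 14$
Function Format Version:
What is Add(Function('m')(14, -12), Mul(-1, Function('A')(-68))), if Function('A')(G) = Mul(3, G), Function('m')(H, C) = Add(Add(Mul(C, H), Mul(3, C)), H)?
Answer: 14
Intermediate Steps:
Function('m')(H, C) = Add(H, Mul(3, C), Mul(C, H)) (Function('m')(H, C) = Add(Add(Mul(3, C), Mul(C, H)), H) = Add(H, Mul(3, C), Mul(C, H)))
Add(Function('m')(14, -12), Mul(-1, Function('A')(-68))) = Add(Add(14, Mul(3, -12), Mul(-12, 14)), Mul(-1, Mul(3, -68))) = Add(Add(14, -36, -168), Mul(-1, -204)) = Add(-190, 204) = 14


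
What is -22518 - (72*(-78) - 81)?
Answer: -16821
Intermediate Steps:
-22518 - (72*(-78) - 81) = -22518 - (-5616 - 81) = -22518 - 1*(-5697) = -22518 + 5697 = -16821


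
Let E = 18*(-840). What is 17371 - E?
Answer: 32491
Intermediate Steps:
E = -15120
17371 - E = 17371 - 1*(-15120) = 17371 + 15120 = 32491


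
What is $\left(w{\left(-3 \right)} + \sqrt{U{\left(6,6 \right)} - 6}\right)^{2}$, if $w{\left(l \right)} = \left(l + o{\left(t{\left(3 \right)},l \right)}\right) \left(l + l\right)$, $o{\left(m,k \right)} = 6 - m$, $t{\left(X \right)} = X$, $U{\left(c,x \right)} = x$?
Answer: $0$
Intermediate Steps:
$w{\left(l \right)} = 2 l \left(3 + l\right)$ ($w{\left(l \right)} = \left(l + \left(6 - 3\right)\right) \left(l + l\right) = \left(l + \left(6 - 3\right)\right) 2 l = \left(l + 3\right) 2 l = \left(3 + l\right) 2 l = 2 l \left(3 + l\right)$)
$\left(w{\left(-3 \right)} + \sqrt{U{\left(6,6 \right)} - 6}\right)^{2} = \left(2 \left(-3\right) \left(3 - 3\right) + \sqrt{6 - 6}\right)^{2} = \left(2 \left(-3\right) 0 + \sqrt{0}\right)^{2} = \left(0 + 0\right)^{2} = 0^{2} = 0$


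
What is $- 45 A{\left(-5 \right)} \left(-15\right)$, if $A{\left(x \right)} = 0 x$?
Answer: $0$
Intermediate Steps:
$A{\left(x \right)} = 0$
$- 45 A{\left(-5 \right)} \left(-15\right) = \left(-45\right) 0 \left(-15\right) = 0 \left(-15\right) = 0$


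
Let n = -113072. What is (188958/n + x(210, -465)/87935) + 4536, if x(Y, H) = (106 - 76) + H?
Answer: 4508472073947/994298632 ≈ 4534.3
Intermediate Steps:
x(Y, H) = 30 + H
(188958/n + x(210, -465)/87935) + 4536 = (188958/(-113072) + (30 - 465)/87935) + 4536 = (188958*(-1/113072) - 435*1/87935) + 4536 = (-94479/56536 - 87/17587) + 4536 = -1666520805/994298632 + 4536 = 4508472073947/994298632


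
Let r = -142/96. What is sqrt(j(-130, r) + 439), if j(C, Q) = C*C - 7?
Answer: 2*sqrt(4333) ≈ 131.65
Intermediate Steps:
r = -71/48 (r = -142*1/96 = -71/48 ≈ -1.4792)
j(C, Q) = -7 + C**2 (j(C, Q) = C**2 - 7 = -7 + C**2)
sqrt(j(-130, r) + 439) = sqrt((-7 + (-130)**2) + 439) = sqrt((-7 + 16900) + 439) = sqrt(16893 + 439) = sqrt(17332) = 2*sqrt(4333)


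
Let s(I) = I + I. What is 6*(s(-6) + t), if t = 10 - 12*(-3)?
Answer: 204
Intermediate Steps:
s(I) = 2*I
t = 46 (t = 10 + 36 = 46)
6*(s(-6) + t) = 6*(2*(-6) + 46) = 6*(-12 + 46) = 6*34 = 204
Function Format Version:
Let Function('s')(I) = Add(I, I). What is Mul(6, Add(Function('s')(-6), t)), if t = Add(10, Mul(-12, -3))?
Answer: 204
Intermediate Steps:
Function('s')(I) = Mul(2, I)
t = 46 (t = Add(10, 36) = 46)
Mul(6, Add(Function('s')(-6), t)) = Mul(6, Add(Mul(2, -6), 46)) = Mul(6, Add(-12, 46)) = Mul(6, 34) = 204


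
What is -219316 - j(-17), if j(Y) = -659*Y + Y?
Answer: -230502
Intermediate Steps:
j(Y) = -658*Y
-219316 - j(-17) = -219316 - (-658)*(-17) = -219316 - 1*11186 = -219316 - 11186 = -230502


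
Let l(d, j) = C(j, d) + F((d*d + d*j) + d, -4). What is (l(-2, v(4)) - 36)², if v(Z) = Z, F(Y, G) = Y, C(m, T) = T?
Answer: 1936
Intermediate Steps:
l(d, j) = d² + 2*d + d*j (l(d, j) = d + ((d*d + d*j) + d) = d + ((d² + d*j) + d) = d + (d + d² + d*j) = d² + 2*d + d*j)
(l(-2, v(4)) - 36)² = (-2*(2 - 2 + 4) - 36)² = (-2*4 - 36)² = (-8 - 36)² = (-44)² = 1936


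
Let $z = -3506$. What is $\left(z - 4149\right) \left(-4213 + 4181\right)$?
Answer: $244960$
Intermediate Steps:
$\left(z - 4149\right) \left(-4213 + 4181\right) = \left(-3506 - 4149\right) \left(-4213 + 4181\right) = \left(-7655\right) \left(-32\right) = 244960$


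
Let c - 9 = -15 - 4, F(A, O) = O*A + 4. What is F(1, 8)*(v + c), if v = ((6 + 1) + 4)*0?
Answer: -120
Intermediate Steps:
F(A, O) = 4 + A*O (F(A, O) = A*O + 4 = 4 + A*O)
v = 0 (v = (7 + 4)*0 = 11*0 = 0)
c = -10 (c = 9 + (-15 - 4) = 9 - 19 = -10)
F(1, 8)*(v + c) = (4 + 1*8)*(0 - 10) = (4 + 8)*(-10) = 12*(-10) = -120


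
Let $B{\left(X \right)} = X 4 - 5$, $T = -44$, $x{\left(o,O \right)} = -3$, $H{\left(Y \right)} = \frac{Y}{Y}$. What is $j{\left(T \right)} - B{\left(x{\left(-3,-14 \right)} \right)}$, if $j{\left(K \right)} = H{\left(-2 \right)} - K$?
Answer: $62$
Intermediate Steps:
$H{\left(Y \right)} = 1$
$j{\left(K \right)} = 1 - K$
$B{\left(X \right)} = -5 + 4 X$ ($B{\left(X \right)} = 4 X - 5 = -5 + 4 X$)
$j{\left(T \right)} - B{\left(x{\left(-3,-14 \right)} \right)} = \left(1 - -44\right) - \left(-5 + 4 \left(-3\right)\right) = \left(1 + 44\right) - \left(-5 - 12\right) = 45 - -17 = 45 + 17 = 62$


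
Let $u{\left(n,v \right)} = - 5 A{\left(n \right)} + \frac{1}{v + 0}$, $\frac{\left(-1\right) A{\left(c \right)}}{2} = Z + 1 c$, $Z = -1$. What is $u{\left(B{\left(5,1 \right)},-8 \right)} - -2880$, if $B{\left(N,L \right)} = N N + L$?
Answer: $\frac{25039}{8} \approx 3129.9$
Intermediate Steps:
$B{\left(N,L \right)} = L + N^{2}$ ($B{\left(N,L \right)} = N^{2} + L = L + N^{2}$)
$A{\left(c \right)} = 2 - 2 c$ ($A{\left(c \right)} = - 2 \left(-1 + 1 c\right) = - 2 \left(-1 + c\right) = 2 - 2 c$)
$u{\left(n,v \right)} = -10 + \frac{1}{v} + 10 n$ ($u{\left(n,v \right)} = - 5 \left(2 - 2 n\right) + \frac{1}{v + 0} = \left(-10 + 10 n\right) + \frac{1}{v} = -10 + \frac{1}{v} + 10 n$)
$u{\left(B{\left(5,1 \right)},-8 \right)} - -2880 = \left(-10 + \frac{1}{-8} + 10 \left(1 + 5^{2}\right)\right) - -2880 = \left(-10 - \frac{1}{8} + 10 \left(1 + 25\right)\right) + 2880 = \left(-10 - \frac{1}{8} + 10 \cdot 26\right) + 2880 = \left(-10 - \frac{1}{8} + 260\right) + 2880 = \frac{1999}{8} + 2880 = \frac{25039}{8}$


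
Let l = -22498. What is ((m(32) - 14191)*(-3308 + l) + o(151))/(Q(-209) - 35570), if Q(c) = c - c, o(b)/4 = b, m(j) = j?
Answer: -182693879/17785 ≈ -10272.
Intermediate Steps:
o(b) = 4*b
Q(c) = 0
((m(32) - 14191)*(-3308 + l) + o(151))/(Q(-209) - 35570) = ((32 - 14191)*(-3308 - 22498) + 4*151)/(0 - 35570) = (-14159*(-25806) + 604)/(-35570) = (365387154 + 604)*(-1/35570) = 365387758*(-1/35570) = -182693879/17785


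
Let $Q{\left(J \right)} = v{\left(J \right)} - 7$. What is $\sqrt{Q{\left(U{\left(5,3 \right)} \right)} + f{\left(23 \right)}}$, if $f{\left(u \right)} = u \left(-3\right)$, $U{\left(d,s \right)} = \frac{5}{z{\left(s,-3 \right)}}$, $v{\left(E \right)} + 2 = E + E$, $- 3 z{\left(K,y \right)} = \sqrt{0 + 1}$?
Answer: $6 i \sqrt{3} \approx 10.392 i$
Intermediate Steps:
$z{\left(K,y \right)} = - \frac{1}{3}$ ($z{\left(K,y \right)} = - \frac{\sqrt{0 + 1}}{3} = - \frac{\sqrt{1}}{3} = \left(- \frac{1}{3}\right) 1 = - \frac{1}{3}$)
$v{\left(E \right)} = -2 + 2 E$ ($v{\left(E \right)} = -2 + \left(E + E\right) = -2 + 2 E$)
$U{\left(d,s \right)} = -15$ ($U{\left(d,s \right)} = \frac{5}{- \frac{1}{3}} = 5 \left(-3\right) = -15$)
$f{\left(u \right)} = - 3 u$
$Q{\left(J \right)} = -9 + 2 J$ ($Q{\left(J \right)} = \left(-2 + 2 J\right) - 7 = -9 + 2 J$)
$\sqrt{Q{\left(U{\left(5,3 \right)} \right)} + f{\left(23 \right)}} = \sqrt{\left(-9 + 2 \left(-15\right)\right) - 69} = \sqrt{\left(-9 - 30\right) - 69} = \sqrt{-39 - 69} = \sqrt{-108} = 6 i \sqrt{3}$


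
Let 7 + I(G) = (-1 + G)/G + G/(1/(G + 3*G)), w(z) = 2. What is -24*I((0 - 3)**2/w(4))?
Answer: -5384/3 ≈ -1794.7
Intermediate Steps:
I(G) = -7 + 4*G**2 + (-1 + G)/G (I(G) = -7 + ((-1 + G)/G + G/(1/(G + 3*G))) = -7 + ((-1 + G)/G + G/(1/(4*G))) = -7 + ((-1 + G)/G + G/((1/(4*G)))) = -7 + ((-1 + G)/G + G*(4*G)) = -7 + ((-1 + G)/G + 4*G**2) = -7 + (4*G**2 + (-1 + G)/G) = -7 + 4*G**2 + (-1 + G)/G)
-24*I((0 - 3)**2/w(4)) = -24*(-6 - 1/((0 - 3)**2/2) + 4*((0 - 3)**2/2)**2) = -24*(-6 - 1/((-3)**2*(1/2)) + 4*((-3)**2*(1/2))**2) = -24*(-6 - 1/(9*(1/2)) + 4*(9*(1/2))**2) = -24*(-6 - 1/9/2 + 4*(9/2)**2) = -24*(-6 - 1*2/9 + 4*(81/4)) = -24*(-6 - 2/9 + 81) = -24*673/9 = -5384/3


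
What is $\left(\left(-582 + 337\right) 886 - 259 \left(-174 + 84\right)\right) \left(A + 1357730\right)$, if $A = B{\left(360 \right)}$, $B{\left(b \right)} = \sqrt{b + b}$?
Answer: $-263073764800 - 2325120 \sqrt{5} \approx -2.6308 \cdot 10^{11}$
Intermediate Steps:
$B{\left(b \right)} = \sqrt{2} \sqrt{b}$ ($B{\left(b \right)} = \sqrt{2 b} = \sqrt{2} \sqrt{b}$)
$A = 12 \sqrt{5}$ ($A = \sqrt{2} \sqrt{360} = \sqrt{2} \cdot 6 \sqrt{10} = 12 \sqrt{5} \approx 26.833$)
$\left(\left(-582 + 337\right) 886 - 259 \left(-174 + 84\right)\right) \left(A + 1357730\right) = \left(\left(-582 + 337\right) 886 - 259 \left(-174 + 84\right)\right) \left(12 \sqrt{5} + 1357730\right) = \left(\left(-245\right) 886 - -23310\right) \left(1357730 + 12 \sqrt{5}\right) = \left(-217070 + 23310\right) \left(1357730 + 12 \sqrt{5}\right) = - 193760 \left(1357730 + 12 \sqrt{5}\right) = -263073764800 - 2325120 \sqrt{5}$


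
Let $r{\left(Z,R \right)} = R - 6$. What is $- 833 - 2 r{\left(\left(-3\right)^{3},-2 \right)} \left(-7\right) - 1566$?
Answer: $91730$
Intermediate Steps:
$r{\left(Z,R \right)} = -6 + R$ ($r{\left(Z,R \right)} = R - 6 = -6 + R$)
$- 833 - 2 r{\left(\left(-3\right)^{3},-2 \right)} \left(-7\right) - 1566 = - 833 - 2 \left(-6 - 2\right) \left(-7\right) - 1566 = - 833 \left(-2\right) \left(-8\right) \left(-7\right) - 1566 = - 833 \cdot 16 \left(-7\right) - 1566 = \left(-833\right) \left(-112\right) - 1566 = 93296 - 1566 = 91730$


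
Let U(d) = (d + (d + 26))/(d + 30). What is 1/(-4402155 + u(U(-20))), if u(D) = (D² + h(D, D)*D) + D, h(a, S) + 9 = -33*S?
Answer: -25/110055163 ≈ -2.2716e-7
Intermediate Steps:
h(a, S) = -9 - 33*S
U(d) = (26 + 2*d)/(30 + d) (U(d) = (d + (26 + d))/(30 + d) = (26 + 2*d)/(30 + d))
u(D) = D + D² + D*(-9 - 33*D) (u(D) = (D² + (-9 - 33*D)*D) + D = (D² + D*(-9 - 33*D)) + D = D + D² + D*(-9 - 33*D))
1/(-4402155 + u(U(-20))) = 1/(-4402155 + 8*(2*(13 - 20)/(30 - 20))*(-1 - 8*(13 - 20)/(30 - 20))) = 1/(-4402155 + 8*(2*(-7)/10)*(-1 - 8*(-7)/10)) = 1/(-4402155 + 8*(2*(⅒)*(-7))*(-1 - 8*(-7)/10)) = 1/(-4402155 + 8*(-7/5)*(-1 - 4*(-7/5))) = 1/(-4402155 + 8*(-7/5)*(-1 + 28/5)) = 1/(-4402155 + 8*(-7/5)*(23/5)) = 1/(-4402155 - 1288/25) = 1/(-110055163/25) = -25/110055163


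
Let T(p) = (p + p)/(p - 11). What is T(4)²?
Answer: 64/49 ≈ 1.3061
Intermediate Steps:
T(p) = 2*p/(-11 + p) (T(p) = (2*p)/(-11 + p) = 2*p/(-11 + p))
T(4)² = (2*4/(-11 + 4))² = (2*4/(-7))² = (2*4*(-⅐))² = (-8/7)² = 64/49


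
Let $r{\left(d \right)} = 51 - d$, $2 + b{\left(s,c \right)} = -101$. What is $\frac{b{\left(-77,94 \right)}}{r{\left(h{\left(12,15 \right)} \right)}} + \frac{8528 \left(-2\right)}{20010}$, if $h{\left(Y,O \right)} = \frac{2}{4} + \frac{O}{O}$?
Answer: $- \frac{968434}{330165} \approx -2.9332$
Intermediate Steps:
$h{\left(Y,O \right)} = \frac{3}{2}$ ($h{\left(Y,O \right)} = 2 \cdot \frac{1}{4} + 1 = \frac{1}{2} + 1 = \frac{3}{2}$)
$b{\left(s,c \right)} = -103$ ($b{\left(s,c \right)} = -2 - 101 = -103$)
$\frac{b{\left(-77,94 \right)}}{r{\left(h{\left(12,15 \right)} \right)}} + \frac{8528 \left(-2\right)}{20010} = - \frac{103}{51 - \frac{3}{2}} + \frac{8528 \left(-2\right)}{20010} = - \frac{103}{51 - \frac{3}{2}} - \frac{8528}{10005} = - \frac{103}{\frac{99}{2}} - \frac{8528}{10005} = \left(-103\right) \frac{2}{99} - \frac{8528}{10005} = - \frac{206}{99} - \frac{8528}{10005} = - \frac{968434}{330165}$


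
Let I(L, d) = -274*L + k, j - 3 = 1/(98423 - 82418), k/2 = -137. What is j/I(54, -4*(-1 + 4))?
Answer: -24008/120597675 ≈ -0.00019908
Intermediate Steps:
k = -274 (k = 2*(-137) = -274)
j = 48016/16005 (j = 3 + 1/(98423 - 82418) = 3 + 1/16005 = 48016/16005 ≈ 3.0001)
I(L, d) = -274 - 274*L (I(L, d) = -274*L - 274 = -274 - 274*L)
j/I(54, -4*(-1 + 4)) = 48016/(16005*(-274 - 274*54)) = 48016/(16005*(-274 - 14796)) = (48016/16005)/(-15070) = (48016/16005)*(-1/15070) = -24008/120597675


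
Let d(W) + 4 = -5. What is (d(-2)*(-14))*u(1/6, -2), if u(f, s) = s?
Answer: -252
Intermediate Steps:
d(W) = -9 (d(W) = -4 - 5 = -9)
(d(-2)*(-14))*u(1/6, -2) = -9*(-14)*(-2) = 126*(-2) = -252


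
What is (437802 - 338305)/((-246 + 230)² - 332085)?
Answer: -99497/331829 ≈ -0.29984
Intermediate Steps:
(437802 - 338305)/((-246 + 230)² - 332085) = 99497/((-16)² - 332085) = 99497/(256 - 332085) = 99497/(-331829) = 99497*(-1/331829) = -99497/331829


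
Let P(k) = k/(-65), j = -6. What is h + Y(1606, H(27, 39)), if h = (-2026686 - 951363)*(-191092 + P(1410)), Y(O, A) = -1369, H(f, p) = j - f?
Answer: 7398897205625/13 ≈ 5.6915e+11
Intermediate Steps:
H(f, p) = -6 - f
P(k) = -k/65 (P(k) = k*(-1/65) = -k/65)
h = 7398897223422/13 (h = (-2026686 - 951363)*(-191092 - 1/65*1410) = -2978049*(-191092 - 282/13) = -2978049*(-2484478/13) = 7398897223422/13 ≈ 5.6915e+11)
h + Y(1606, H(27, 39)) = 7398897223422/13 - 1369 = 7398897205625/13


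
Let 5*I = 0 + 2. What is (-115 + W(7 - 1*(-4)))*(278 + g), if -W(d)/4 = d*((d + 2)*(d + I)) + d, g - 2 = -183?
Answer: -3239703/5 ≈ -6.4794e+5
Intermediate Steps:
g = -181 (g = 2 - 183 = -181)
I = ⅖ (I = (0 + 2)/5 = (⅕)*2 = ⅖ ≈ 0.40000)
W(d) = -4*d - 4*d*(2 + d)*(⅖ + d) (W(d) = -4*(d*((d + 2)*(d + ⅖)) + d) = -4*(d*((2 + d)*(⅖ + d)) + d) = -4*(d*(2 + d)*(⅖ + d) + d) = -4*(d + d*(2 + d)*(⅖ + d)) = -4*d - 4*d*(2 + d)*(⅖ + d))
(-115 + W(7 - 1*(-4)))*(278 + g) = (-115 - 4*(7 - 1*(-4))*(9 + 5*(7 - 1*(-4))² + 12*(7 - 1*(-4)))/5)*(278 - 181) = (-115 - 4*(7 + 4)*(9 + 5*(7 + 4)² + 12*(7 + 4))/5)*97 = (-115 - ⅘*11*(9 + 5*11² + 12*11))*97 = (-115 - ⅘*11*(9 + 5*121 + 132))*97 = (-115 - ⅘*11*(9 + 605 + 132))*97 = (-115 - ⅘*11*746)*97 = (-115 - 32824/5)*97 = -33399/5*97 = -3239703/5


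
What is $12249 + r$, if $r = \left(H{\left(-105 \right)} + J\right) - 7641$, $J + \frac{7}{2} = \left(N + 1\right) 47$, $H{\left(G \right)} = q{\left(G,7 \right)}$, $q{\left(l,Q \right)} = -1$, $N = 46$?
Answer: $\frac{13625}{2} \approx 6812.5$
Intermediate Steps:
$H{\left(G \right)} = -1$
$J = \frac{4411}{2}$ ($J = - \frac{7}{2} + \left(46 + 1\right) 47 = - \frac{7}{2} + 47 \cdot 47 = - \frac{7}{2} + 2209 = \frac{4411}{2} \approx 2205.5$)
$r = - \frac{10873}{2}$ ($r = \left(-1 + \frac{4411}{2}\right) - 7641 = \frac{4409}{2} - 7641 = - \frac{10873}{2} \approx -5436.5$)
$12249 + r = 12249 - \frac{10873}{2} = \frac{13625}{2}$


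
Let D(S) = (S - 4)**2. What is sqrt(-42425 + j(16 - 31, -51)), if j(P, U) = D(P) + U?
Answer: I*sqrt(42115) ≈ 205.22*I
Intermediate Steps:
D(S) = (-4 + S)**2
j(P, U) = U + (-4 + P)**2 (j(P, U) = (-4 + P)**2 + U = U + (-4 + P)**2)
sqrt(-42425 + j(16 - 31, -51)) = sqrt(-42425 + (-51 + (-4 + (16 - 31))**2)) = sqrt(-42425 + (-51 + (-4 - 15)**2)) = sqrt(-42425 + (-51 + (-19)**2)) = sqrt(-42425 + (-51 + 361)) = sqrt(-42425 + 310) = sqrt(-42115) = I*sqrt(42115)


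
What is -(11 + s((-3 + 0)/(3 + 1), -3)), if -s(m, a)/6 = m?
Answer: -31/2 ≈ -15.500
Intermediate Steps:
s(m, a) = -6*m
-(11 + s((-3 + 0)/(3 + 1), -3)) = -(11 - 6*(-3 + 0)/(3 + 1)) = -(11 - (-18)/4) = -(11 - 6*(-¾)) = -(11 + 9/2) = -1*31/2 = -31/2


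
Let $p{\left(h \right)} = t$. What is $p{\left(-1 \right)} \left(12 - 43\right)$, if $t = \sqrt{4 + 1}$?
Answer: $- 31 \sqrt{5} \approx -69.318$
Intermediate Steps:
$t = \sqrt{5} \approx 2.2361$
$p{\left(h \right)} = \sqrt{5}$
$p{\left(-1 \right)} \left(12 - 43\right) = \sqrt{5} \left(12 - 43\right) = \sqrt{5} \left(-31\right) = - 31 \sqrt{5}$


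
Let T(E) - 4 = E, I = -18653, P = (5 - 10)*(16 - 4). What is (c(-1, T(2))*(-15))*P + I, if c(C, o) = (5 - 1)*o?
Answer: 2947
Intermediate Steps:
P = -60 (P = -5*12 = -60)
T(E) = 4 + E
c(C, o) = 4*o
(c(-1, T(2))*(-15))*P + I = ((4*(4 + 2))*(-15))*(-60) - 18653 = ((4*6)*(-15))*(-60) - 18653 = (24*(-15))*(-60) - 18653 = -360*(-60) - 18653 = 21600 - 18653 = 2947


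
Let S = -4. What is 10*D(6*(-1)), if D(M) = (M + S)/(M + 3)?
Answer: 100/3 ≈ 33.333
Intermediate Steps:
D(M) = (-4 + M)/(3 + M) (D(M) = (M - 4)/(M + 3) = (-4 + M)/(3 + M))
10*D(6*(-1)) = 10*((-4 + 6*(-1))/(3 + 6*(-1))) = 10*((-4 - 6)/(3 - 6)) = 10*(-10/(-3)) = 10*(-⅓*(-10)) = 10*(10/3) = 100/3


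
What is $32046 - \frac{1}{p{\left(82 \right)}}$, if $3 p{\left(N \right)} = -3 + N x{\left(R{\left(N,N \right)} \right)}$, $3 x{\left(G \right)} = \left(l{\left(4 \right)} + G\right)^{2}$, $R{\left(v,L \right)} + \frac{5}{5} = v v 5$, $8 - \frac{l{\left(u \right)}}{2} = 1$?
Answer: $\frac{330275520629165}{10306294721} \approx 32046.0$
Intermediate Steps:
$l{\left(u \right)} = 14$ ($l{\left(u \right)} = 16 - 2 = 14$)
$R{\left(v,L \right)} = -1 + 5 v^{2}$ ($R{\left(v,L \right)} = -1 + v v 5 = -1 + v^{2} \cdot 5 = -1 + 5 v^{2}$)
$x{\left(G \right)} = \frac{\left(14 + G\right)^{2}}{3}$
$p{\left(N \right)} = -1 + \frac{N \left(13 + 5 N^{2}\right)^{2}}{9}$ ($p{\left(N \right)} = \frac{-3 + N \frac{\left(14 + \left(-1 + 5 N^{2}\right)\right)^{2}}{3}}{3} = \frac{-3 + N \frac{\left(13 + 5 N^{2}\right)^{2}}{3}}{3} = \frac{-3 + \frac{N \left(13 + 5 N^{2}\right)^{2}}{3}}{3} = -1 + \frac{N \left(13 + 5 N^{2}\right)^{2}}{9}$)
$32046 - \frac{1}{p{\left(82 \right)}} = 32046 - \frac{1}{-1 + \frac{1}{9} \cdot 82 \left(13 + 5 \cdot 82^{2}\right)^{2}} = 32046 - \frac{1}{-1 + \frac{1}{9} \cdot 82 \left(13 + 5 \cdot 6724\right)^{2}} = 32046 - \frac{1}{-1 + \frac{1}{9} \cdot 82 \left(13 + 33620\right)^{2}} = 32046 - \frac{1}{-1 + \frac{1}{9} \cdot 82 \cdot 33633^{2}} = 32046 - \frac{1}{-1 + \frac{1}{9} \cdot 82 \cdot 1131178689} = 32046 - \frac{1}{-1 + 10306294722} = 32046 - \frac{1}{10306294721} = \frac{330275520629165}{10306294721}$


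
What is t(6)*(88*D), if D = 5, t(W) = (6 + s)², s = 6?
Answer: 63360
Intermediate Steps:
t(W) = 144 (t(W) = (6 + 6)² = 12² = 144)
t(6)*(88*D) = 144*(88*5) = 144*440 = 63360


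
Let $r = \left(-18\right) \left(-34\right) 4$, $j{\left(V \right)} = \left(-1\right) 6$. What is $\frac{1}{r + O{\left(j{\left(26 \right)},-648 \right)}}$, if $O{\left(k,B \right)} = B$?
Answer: $\frac{1}{1800} \approx 0.00055556$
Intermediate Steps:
$j{\left(V \right)} = -6$
$r = 2448$ ($r = 612 \cdot 4 = 2448$)
$\frac{1}{r + O{\left(j{\left(26 \right)},-648 \right)}} = \frac{1}{2448 - 648} = \frac{1}{1800}$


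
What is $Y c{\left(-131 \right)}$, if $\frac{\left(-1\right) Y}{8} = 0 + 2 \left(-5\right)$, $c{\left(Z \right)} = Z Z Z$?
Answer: $-179847280$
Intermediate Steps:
$c{\left(Z \right)} = Z^{3}$ ($c{\left(Z \right)} = Z^{2} Z = Z^{3}$)
$Y = 80$ ($Y = - 8 \left(0 + 2 \left(-5\right)\right) = - 8 \left(0 - 10\right) = \left(-8\right) \left(-10\right) = 80$)
$Y c{\left(-131 \right)} = 80 \left(-131\right)^{3} = 80 \left(-2248091\right) = -179847280$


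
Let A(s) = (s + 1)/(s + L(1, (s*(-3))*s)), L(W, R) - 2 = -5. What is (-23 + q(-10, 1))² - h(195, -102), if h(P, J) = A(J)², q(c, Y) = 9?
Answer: 2150699/11025 ≈ 195.07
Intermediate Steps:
L(W, R) = -3 (L(W, R) = 2 - 5 = -3)
A(s) = (1 + s)/(-3 + s) (A(s) = (s + 1)/(s - 3) = (1 + s)/(-3 + s))
h(P, J) = (1 + J)²/(-3 + J)² (h(P, J) = ((1 + J)/(-3 + J))² = (1 + J)²/(-3 + J)²)
(-23 + q(-10, 1))² - h(195, -102) = (-23 + 9)² - (1 - 102)²/(-3 - 102)² = (-14)² - (-101)²/(-105)² = 196 - 10201/11025 = 2150699/11025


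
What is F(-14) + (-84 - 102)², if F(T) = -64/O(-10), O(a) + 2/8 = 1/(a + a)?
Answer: 104428/3 ≈ 34809.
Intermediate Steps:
O(a) = -¼ + 1/(2*a) (O(a) = -¼ + 1/(a + a) = -¼ + 1/(2*a))
F(T) = 640/3 (F(T) = -64*(-40/(2 - 1*(-10))) = -64*(-40/(2 + 10)) = -64/((¼)*(-⅒)*12) = -64/(-3/10) = -64*(-10/3) = 640/3)
F(-14) + (-84 - 102)² = 640/3 + (-84 - 102)² = 640/3 + (-186)² = 640/3 + 34596 = 104428/3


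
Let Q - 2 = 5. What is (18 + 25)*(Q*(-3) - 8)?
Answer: -1247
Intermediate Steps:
Q = 7 (Q = 2 + 5 = 7)
(18 + 25)*(Q*(-3) - 8) = (18 + 25)*(7*(-3) - 8) = 43*(-21 - 8) = 43*(-29) = -1247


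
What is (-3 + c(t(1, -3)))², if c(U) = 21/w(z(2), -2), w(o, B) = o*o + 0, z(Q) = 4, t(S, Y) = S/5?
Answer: 729/256 ≈ 2.8477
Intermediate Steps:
t(S, Y) = S/5 (t(S, Y) = S*(⅕) = S/5)
w(o, B) = o² (w(o, B) = o² + 0 = o²)
c(U) = 21/16 (c(U) = 21/(4²) = 21/16)
(-3 + c(t(1, -3)))² = (-3 + 21/16)² = (-27/16)² = 729/256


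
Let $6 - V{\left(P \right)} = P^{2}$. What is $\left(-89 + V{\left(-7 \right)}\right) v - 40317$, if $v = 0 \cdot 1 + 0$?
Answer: $-40317$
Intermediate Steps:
$v = 0$ ($v = 0 + 0 = 0$)
$V{\left(P \right)} = 6 - P^{2}$
$\left(-89 + V{\left(-7 \right)}\right) v - 40317 = \left(-89 + \left(6 - \left(-7\right)^{2}\right)\right) 0 - 40317 = \left(-89 + \left(6 - 49\right)\right) 0 - 40317 = \left(-89 - 43\right) 0 - 40317 = \left(-132\right) 0 - 40317 = 0 - 40317 = -40317$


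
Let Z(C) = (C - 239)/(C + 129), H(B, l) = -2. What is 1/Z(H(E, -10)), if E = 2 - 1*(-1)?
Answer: -127/241 ≈ -0.52697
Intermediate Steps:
E = 3 (E = 2 + 1 = 3)
Z(C) = (-239 + C)/(129 + C)
1/Z(H(E, -10)) = 1/((-239 - 2)/(129 - 2)) = 1/(-241/127) = -127/241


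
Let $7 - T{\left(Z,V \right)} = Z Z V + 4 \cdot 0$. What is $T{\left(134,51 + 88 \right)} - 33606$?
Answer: $-2529483$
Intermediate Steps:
$T{\left(Z,V \right)} = 7 - V Z^{2}$ ($T{\left(Z,V \right)} = 7 - \left(Z Z V + 4 \cdot 0\right) = 7 - \left(Z^{2} V + 0\right) = 7 - \left(V Z^{2} + 0\right) = 7 - V Z^{2}$)
$T{\left(134,51 + 88 \right)} - 33606 = \left(7 - \left(51 + 88\right) 134^{2}\right) - 33606 = \left(7 - 139 \cdot 17956\right) - 33606 = \left(7 - 2495884\right) - 33606 = -2495877 - 33606 = -2529483$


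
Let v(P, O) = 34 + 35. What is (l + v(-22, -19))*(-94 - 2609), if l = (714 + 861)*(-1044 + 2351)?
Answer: -5564379582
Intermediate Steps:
v(P, O) = 69
l = 2058525 (l = 1575*1307 = 2058525)
(l + v(-22, -19))*(-94 - 2609) = (2058525 + 69)*(-94 - 2609) = 2058594*(-2703) = -5564379582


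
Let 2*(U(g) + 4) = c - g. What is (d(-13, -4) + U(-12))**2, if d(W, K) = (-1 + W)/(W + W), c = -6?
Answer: 36/169 ≈ 0.21302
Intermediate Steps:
d(W, K) = (-1 + W)/(2*W) (d(W, K) = (-1 + W)/((2*W)) = (-1 + W)*(1/(2*W)) = (-1 + W)/(2*W))
U(g) = -7 - g/2 (U(g) = -4 + (-6 - g)/2 = -4 + (-3 - g/2) = -7 - g/2)
(d(-13, -4) + U(-12))**2 = ((1/2)*(-1 - 13)/(-13) + (-7 - 1/2*(-12)))**2 = ((1/2)*(-1/13)*(-14) + (-7 + 6))**2 = (7/13 - 1)**2 = (-6/13)**2 = 36/169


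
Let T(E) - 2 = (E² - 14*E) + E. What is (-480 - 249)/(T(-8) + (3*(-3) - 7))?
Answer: -729/154 ≈ -4.7338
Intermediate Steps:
T(E) = 2 + E² - 13*E (T(E) = 2 + ((E² - 14*E) + E) = 2 + (E² - 13*E) = 2 + E² - 13*E)
(-480 - 249)/(T(-8) + (3*(-3) - 7)) = (-480 - 249)/((2 + (-8)² - 13*(-8)) + (3*(-3) - 7)) = -729/((2 + 64 + 104) + (-9 - 7)) = -729/(170 - 16) = -729/154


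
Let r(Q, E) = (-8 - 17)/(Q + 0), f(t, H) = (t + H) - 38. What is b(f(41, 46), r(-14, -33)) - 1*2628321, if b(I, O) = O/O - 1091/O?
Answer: -65723274/25 ≈ -2.6289e+6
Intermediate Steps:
f(t, H) = -38 + H + t (f(t, H) = (H + t) - 38 = -38 + H + t)
r(Q, E) = -25/Q
b(I, O) = 1 - 1091/O
b(f(41, 46), r(-14, -33)) - 1*2628321 = (-1091 - 25/(-14))/((-25/(-14))) - 1*2628321 = (-1091 - 25*(-1/14))/((-25*(-1/14))) - 2628321 = (-1091 + 25/14)/(25/14) - 2628321 = (14/25)*(-15249/14) - 2628321 = -15249/25 - 2628321 = -65723274/25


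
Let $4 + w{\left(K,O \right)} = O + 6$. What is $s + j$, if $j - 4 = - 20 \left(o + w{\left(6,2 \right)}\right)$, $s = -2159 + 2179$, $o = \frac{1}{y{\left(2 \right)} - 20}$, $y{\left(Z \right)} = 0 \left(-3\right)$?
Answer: $-55$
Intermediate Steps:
$y{\left(Z \right)} = 0$
$w{\left(K,O \right)} = 2 + O$ ($w{\left(K,O \right)} = -4 + \left(O + 6\right) = -4 + \left(6 + O\right) = 2 + O$)
$o = - \frac{1}{20}$ ($o = \frac{1}{0 - 20} = \frac{1}{-20} = - \frac{1}{20} \approx -0.05$)
$s = 20$
$j = -75$ ($j = 4 - 20 \left(- \frac{1}{20} + \left(2 + 2\right)\right) = 4 - 20 \left(- \frac{1}{20} + 4\right) = 4 - 79 = -75$)
$s + j = 20 - 75 = -55$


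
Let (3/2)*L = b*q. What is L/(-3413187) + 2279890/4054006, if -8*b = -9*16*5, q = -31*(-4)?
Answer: 1291921517465/2306180096187 ≈ 0.56020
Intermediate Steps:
q = 124
b = 90 (b = -(-9*16)*5/8 = -(-18)*5 = -⅛*(-720) = 90)
L = 7440 (L = 2*(90*124)/3 = (⅔)*11160 = 7440)
L/(-3413187) + 2279890/4054006 = 7440/(-3413187) + 2279890/4054006 = 7440*(-1/3413187) + 2279890*(1/4054006) = -2480/1137729 + 1139945/2027003 = 1291921517465/2306180096187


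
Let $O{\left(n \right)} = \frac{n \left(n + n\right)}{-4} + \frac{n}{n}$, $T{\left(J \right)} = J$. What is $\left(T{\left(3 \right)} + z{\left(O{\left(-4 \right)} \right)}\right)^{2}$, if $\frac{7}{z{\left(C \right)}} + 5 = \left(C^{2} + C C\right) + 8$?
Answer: $\frac{96100}{10201} \approx 9.4206$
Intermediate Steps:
$O{\left(n \right)} = 1 - \frac{n^{2}}{2}$ ($O{\left(n \right)} = n 2 n \left(- \frac{1}{4}\right) + 1 = 2 n^{2} \left(- \frac{1}{4}\right) + 1 = - \frac{n^{2}}{2} + 1 = 1 - \frac{n^{2}}{2}$)
$z{\left(C \right)} = \frac{7}{3 + 2 C^{2}}$ ($z{\left(C \right)} = \frac{7}{-5 + \left(\left(C^{2} + C C\right) + 8\right)} = \frac{7}{-5 + \left(\left(C^{2} + C^{2}\right) + 8\right)} = \frac{7}{-5 + \left(2 C^{2} + 8\right)} = \frac{7}{-5 + \left(8 + 2 C^{2}\right)} = \frac{7}{3 + 2 C^{2}}$)
$\left(T{\left(3 \right)} + z{\left(O{\left(-4 \right)} \right)}\right)^{2} = \left(3 + \frac{7}{3 + 2 \left(1 - \frac{\left(-4\right)^{2}}{2}\right)^{2}}\right)^{2} = \left(3 + \frac{7}{3 + 2 \left(1 - 8\right)^{2}}\right)^{2} = \left(3 + \frac{7}{3 + 2 \left(-7\right)^{2}}\right)^{2} = \left(3 + \frac{7}{3 + 2 \cdot 49}\right)^{2} = \left(3 + \frac{7}{3 + 98}\right)^{2} = \left(3 + \frac{7}{101}\right)^{2} = \left(\frac{310}{101}\right)^{2} = \frac{96100}{10201}$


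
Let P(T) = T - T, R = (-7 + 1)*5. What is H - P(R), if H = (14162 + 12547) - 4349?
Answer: 22360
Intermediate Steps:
R = -30 (R = -6*5 = -30)
P(T) = 0
H = 22360 (H = 26709 - 4349 = 22360)
H - P(R) = 22360 - 1*0 = 22360 + 0 = 22360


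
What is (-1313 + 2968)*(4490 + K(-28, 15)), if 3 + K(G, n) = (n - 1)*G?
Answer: 6777225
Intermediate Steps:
K(G, n) = -3 + G*(-1 + n) (K(G, n) = -3 + (n - 1)*G = -3 + (-1 + n)*G = -3 + G*(-1 + n))
(-1313 + 2968)*(4490 + K(-28, 15)) = (-1313 + 2968)*(4490 + (-3 - 1*(-28) - 28*15)) = 1655*(4490 + (-3 + 28 - 420)) = 1655*(4490 - 395) = 1655*4095 = 6777225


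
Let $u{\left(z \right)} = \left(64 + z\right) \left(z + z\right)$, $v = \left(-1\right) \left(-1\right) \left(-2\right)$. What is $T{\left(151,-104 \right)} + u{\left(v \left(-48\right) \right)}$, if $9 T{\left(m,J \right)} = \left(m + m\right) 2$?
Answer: $\frac{277084}{9} \approx 30787.0$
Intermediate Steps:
$v = -2$ ($v = 1 \left(-2\right) = -2$)
$T{\left(m,J \right)} = \frac{4 m}{9}$ ($T{\left(m,J \right)} = \frac{\left(m + m\right) 2}{9} = \frac{2 m 2}{9} = \frac{4 m}{9}$)
$u{\left(z \right)} = 2 z \left(64 + z\right)$ ($u{\left(z \right)} = \left(64 + z\right) 2 z = 2 z \left(64 + z\right)$)
$T{\left(151,-104 \right)} + u{\left(v \left(-48\right) \right)} = \frac{4}{9} \cdot 151 + 2 \left(\left(-2\right) \left(-48\right)\right) \left(64 - -96\right) = \frac{604}{9} + 2 \cdot 96 \left(64 + 96\right) = \frac{604}{9} + 2 \cdot 96 \cdot 160 = \frac{604}{9} + 30720 = \frac{277084}{9}$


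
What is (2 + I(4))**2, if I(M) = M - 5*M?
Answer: 196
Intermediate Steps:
I(M) = -4*M
(2 + I(4))**2 = (2 - 4*4)**2 = (2 - 16)**2 = (-14)**2 = 196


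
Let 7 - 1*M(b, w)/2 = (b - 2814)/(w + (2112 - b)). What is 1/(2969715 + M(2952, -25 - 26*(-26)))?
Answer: 63/187093019 ≈ 3.3673e-7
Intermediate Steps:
M(b, w) = 14 - 2*(-2814 + b)/(2112 + w - b) (M(b, w) = 14 - 2*(b - 2814)/(w + (2112 - b)) = 14 - 2*(-2814 + b)/(2112 + w - b))
1/(2969715 + M(2952, -25 - 26*(-26))) = 1/(2969715 + 2*(17598 - 8*2952 + 7*(-25 - 26*(-26)))/(2112 + (-25 - 26*(-26)) - 1*2952)) = 1/(2969715 + 2*(17598 - 23616 + 7*(-25 + 676))/(2112 + (-25 + 676) - 2952)) = 1/(2969715 + 2*(17598 - 23616 + 7*651)/(2112 + 651 - 2952)) = 1/(2969715 + 2*(17598 - 23616 + 4557)/(-189)) = 1/(2969715 + 2*(-1/189)*(-1461)) = 1/(2969715 + 974/63) = 1/(187093019/63) = 63/187093019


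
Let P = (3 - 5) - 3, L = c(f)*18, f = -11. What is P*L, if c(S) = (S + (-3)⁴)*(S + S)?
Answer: 138600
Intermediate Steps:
c(S) = 2*S*(81 + S) (c(S) = (S + 81)*(2*S) = (81 + S)*(2*S) = 2*S*(81 + S))
L = -27720 (L = (2*(-11)*(81 - 11))*18 = (2*(-11)*70)*18 = -1540*18 = -27720)
P = -5 (P = -2 - 3 = -5)
P*L = -5*(-27720) = 138600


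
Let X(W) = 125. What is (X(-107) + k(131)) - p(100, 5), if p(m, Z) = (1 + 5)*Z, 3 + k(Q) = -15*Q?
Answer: -1873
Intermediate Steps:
k(Q) = -3 - 15*Q
p(m, Z) = 6*Z
(X(-107) + k(131)) - p(100, 5) = (125 + (-3 - 15*131)) - 6*5 = (125 + (-3 - 1965)) - 1*30 = (125 - 1968) - 30 = -1843 - 30 = -1873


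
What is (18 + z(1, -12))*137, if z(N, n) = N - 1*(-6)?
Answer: 3425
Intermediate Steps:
z(N, n) = 6 + N (z(N, n) = N + 6 = 6 + N)
(18 + z(1, -12))*137 = (18 + (6 + 1))*137 = (18 + 7)*137 = 25*137 = 3425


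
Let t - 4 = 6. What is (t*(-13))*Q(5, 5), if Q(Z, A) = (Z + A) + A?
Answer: -1950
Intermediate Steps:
Q(Z, A) = Z + 2*A (Q(Z, A) = (A + Z) + A = Z + 2*A)
t = 10 (t = 4 + 6 = 10)
(t*(-13))*Q(5, 5) = (10*(-13))*(5 + 2*5) = -130*(5 + 10) = -130*15 = -1950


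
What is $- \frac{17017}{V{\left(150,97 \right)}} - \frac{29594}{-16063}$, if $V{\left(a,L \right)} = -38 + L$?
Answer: $- \frac{271598025}{947717} \approx -286.58$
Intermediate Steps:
$- \frac{17017}{V{\left(150,97 \right)}} - \frac{29594}{-16063} = - \frac{17017}{-38 + 97} - \frac{29594}{-16063} = - \frac{17017}{59} - - \frac{29594}{16063} = \left(-17017\right) \frac{1}{59} + \frac{29594}{16063} = - \frac{17017}{59} + \frac{29594}{16063} = - \frac{271598025}{947717}$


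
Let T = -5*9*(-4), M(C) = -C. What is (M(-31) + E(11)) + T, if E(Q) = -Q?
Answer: 200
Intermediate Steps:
T = 180 (T = -45*(-4) = 180)
(M(-31) + E(11)) + T = (-1*(-31) - 1*11) + 180 = (31 - 11) + 180 = 20 + 180 = 200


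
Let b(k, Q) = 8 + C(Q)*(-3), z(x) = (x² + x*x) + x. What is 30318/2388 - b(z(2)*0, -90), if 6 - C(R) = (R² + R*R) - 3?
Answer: -19330185/398 ≈ -48568.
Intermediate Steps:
C(R) = 9 - 2*R² (C(R) = 6 - ((R² + R*R) - 3) = 6 - ((R² + R²) - 3) = 6 - (2*R² - 3) = 6 - (-3 + 2*R²) = 6 + (3 - 2*R²) = 9 - 2*R²)
z(x) = x + 2*x² (z(x) = (x² + x²) + x = 2*x² + x = x + 2*x²)
b(k, Q) = -19 + 6*Q² (b(k, Q) = 8 + (9 - 2*Q²)*(-3) = 8 + (-27 + 6*Q²) = -19 + 6*Q²)
30318/2388 - b(z(2)*0, -90) = 30318/2388 - (-19 + 6*(-90)²) = 30318*(1/2388) - (-19 + 6*8100) = 5053/398 - (-19 + 48600) = 5053/398 - 1*48581 = 5053/398 - 48581 = -19330185/398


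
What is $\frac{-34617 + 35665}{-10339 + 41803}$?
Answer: $\frac{131}{3933} \approx 0.033308$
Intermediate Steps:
$\frac{-34617 + 35665}{-10339 + 41803} = \frac{1048}{31464} = 1048 \cdot \frac{1}{31464} = \frac{131}{3933}$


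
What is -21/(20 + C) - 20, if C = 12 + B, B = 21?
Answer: -1081/53 ≈ -20.396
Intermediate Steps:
C = 33 (C = 12 + 21 = 33)
-21/(20 + C) - 20 = -21/(20 + 33) - 20 = -21/53 - 20 = -1081/53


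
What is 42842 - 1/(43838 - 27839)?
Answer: 685429157/15999 ≈ 42842.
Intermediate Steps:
42842 - 1/(43838 - 27839) = 42842 - 1/15999 = 685429157/15999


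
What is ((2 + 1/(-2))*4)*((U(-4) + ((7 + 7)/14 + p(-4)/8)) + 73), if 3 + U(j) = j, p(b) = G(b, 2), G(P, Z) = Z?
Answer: 807/2 ≈ 403.50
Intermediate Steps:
p(b) = 2
U(j) = -3 + j
((2 + 1/(-2))*4)*((U(-4) + ((7 + 7)/14 + p(-4)/8)) + 73) = ((2 + 1/(-2))*4)*(((-3 - 4) + ((7 + 7)/14 + 2/8)) + 73) = ((2 - ½)*4)*((-7 + (14*(1/14) + 2*(⅛))) + 73) = ((3/2)*4)*((-7 + (1 + ¼)) + 73) = 6*((-7 + 5/4) + 73) = 6*(-23/4 + 73) = 6*(269/4) = 807/2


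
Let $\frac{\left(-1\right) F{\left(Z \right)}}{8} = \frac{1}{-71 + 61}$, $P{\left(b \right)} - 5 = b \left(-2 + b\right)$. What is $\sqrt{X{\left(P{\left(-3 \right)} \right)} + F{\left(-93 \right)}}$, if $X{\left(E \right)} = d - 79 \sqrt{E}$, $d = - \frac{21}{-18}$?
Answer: $\frac{\sqrt{1770 - 142200 \sqrt{5}}}{30} \approx 18.744 i$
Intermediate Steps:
$d = \frac{7}{6}$ ($d = \left(-21\right) \left(- \frac{1}{18}\right) = \frac{7}{6} \approx 1.1667$)
$P{\left(b \right)} = 5 + b \left(-2 + b\right)$
$F{\left(Z \right)} = \frac{4}{5}$ ($F{\left(Z \right)} = - \frac{8}{-71 + 61} = - \frac{8}{-10} = \left(-8\right) \left(- \frac{1}{10}\right) = \frac{4}{5}$)
$X{\left(E \right)} = \frac{7}{6} - 79 \sqrt{E}$
$\sqrt{X{\left(P{\left(-3 \right)} \right)} + F{\left(-93 \right)}} = \sqrt{\left(\frac{7}{6} - 79 \sqrt{5 + \left(-3\right)^{2} - -6}\right) + \frac{4}{5}} = \sqrt{\left(\frac{7}{6} - 79 \sqrt{5 + 9 + 6}\right) + \frac{4}{5}} = \sqrt{\left(\frac{7}{6} - 79 \sqrt{20}\right) + \frac{4}{5}} = \sqrt{\left(\frac{7}{6} - 79 \cdot 2 \sqrt{5}\right) + \frac{4}{5}} = \sqrt{\left(\frac{7}{6} - 158 \sqrt{5}\right) + \frac{4}{5}} = \sqrt{\frac{59}{30} - 158 \sqrt{5}}$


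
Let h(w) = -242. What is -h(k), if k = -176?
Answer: 242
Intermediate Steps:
-h(k) = -1*(-242) = 242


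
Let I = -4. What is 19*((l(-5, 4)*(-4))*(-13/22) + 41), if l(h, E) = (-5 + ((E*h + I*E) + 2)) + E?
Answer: -8721/11 ≈ -792.82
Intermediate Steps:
l(h, E) = -3 - 3*E + E*h (l(h, E) = (-5 + ((E*h - 4*E) + 2)) + E = (-5 + ((-4*E + E*h) + 2)) + E = (-5 + (2 - 4*E + E*h)) + E = (-3 - 4*E + E*h) + E = -3 - 3*E + E*h)
19*((l(-5, 4)*(-4))*(-13/22) + 41) = 19*(((-3 - 3*4 + 4*(-5))*(-4))*(-13/22) + 41) = 19*(((-3 - 12 - 20)*(-4))*(-13*1/22) + 41) = 19*(-35*(-4)*(-13/22) + 41) = 19*(140*(-13/22) + 41) = 19*(-910/11 + 41) = 19*(-459/11) = -8721/11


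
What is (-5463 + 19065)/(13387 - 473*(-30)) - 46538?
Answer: -1283364824/27577 ≈ -46538.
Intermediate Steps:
(-5463 + 19065)/(13387 - 473*(-30)) - 46538 = 13602/(13387 + 14190) - 46538 = 13602/27577 - 46538 = -1283364824/27577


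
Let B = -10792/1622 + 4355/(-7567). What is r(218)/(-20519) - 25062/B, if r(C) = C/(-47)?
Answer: 148325011798740608/42783788098741 ≈ 3466.9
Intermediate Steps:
r(C) = -C/47 (r(C) = C*(-1/47) = -C/47)
B = -44363437/6136837 (B = -10792*1/1622 + 4355*(-1/7567) = -5396/811 - 4355/7567 = -44363437/6136837 ≈ -7.2290)
r(218)/(-20519) - 25062/B = -1/47*218/(-20519) - 25062/(-44363437/6136837) = -218/47*(-1/20519) - 25062*(-6136837/44363437) = 218/964393 + 153801408894/44363437 = 148325011798740608/42783788098741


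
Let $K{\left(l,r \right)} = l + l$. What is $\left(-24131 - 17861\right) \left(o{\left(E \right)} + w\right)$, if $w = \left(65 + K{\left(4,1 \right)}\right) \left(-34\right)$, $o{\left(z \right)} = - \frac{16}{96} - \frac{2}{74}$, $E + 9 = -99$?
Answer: $\frac{11569782812}{111} \approx 1.0423 \cdot 10^{8}$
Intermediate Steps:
$E = -108$ ($E = -9 - 99 = -108$)
$o{\left(z \right)} = - \frac{43}{222}$ ($o{\left(z \right)} = \left(-16\right) \frac{1}{96} - \frac{1}{37} = - \frac{1}{6} - \frac{1}{37} = - \frac{43}{222}$)
$K{\left(l,r \right)} = 2 l$
$w = -2482$ ($w = \left(65 + 2 \cdot 4\right) \left(-34\right) = \left(65 + 8\right) \left(-34\right) = 73 \left(-34\right) = -2482$)
$\left(-24131 - 17861\right) \left(o{\left(E \right)} + w\right) = \left(-24131 - 17861\right) \left(- \frac{43}{222} - 2482\right) = \left(-41992\right) \left(- \frac{551047}{222}\right) = \frac{11569782812}{111}$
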